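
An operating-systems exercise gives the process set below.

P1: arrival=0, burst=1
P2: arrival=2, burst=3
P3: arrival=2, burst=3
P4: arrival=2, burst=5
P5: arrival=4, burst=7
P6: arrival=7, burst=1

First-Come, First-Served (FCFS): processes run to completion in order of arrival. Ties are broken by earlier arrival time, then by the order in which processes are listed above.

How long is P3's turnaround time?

Schedule: | P1 0-1 | idle 1-2 | P2 2-5 | P3 5-8 | P4 8-13 | P5 13-20 | P6 20-21 |
Completion: P1=1  P2=5  P3=8  P4=13  P5=20  P6=21
Turnaround (C−A): P1=1  P2=3  P3=6  P4=11  P5=16  P6=14
Turnaround(P3) = completion − arrival = 8 − 2 = 6

6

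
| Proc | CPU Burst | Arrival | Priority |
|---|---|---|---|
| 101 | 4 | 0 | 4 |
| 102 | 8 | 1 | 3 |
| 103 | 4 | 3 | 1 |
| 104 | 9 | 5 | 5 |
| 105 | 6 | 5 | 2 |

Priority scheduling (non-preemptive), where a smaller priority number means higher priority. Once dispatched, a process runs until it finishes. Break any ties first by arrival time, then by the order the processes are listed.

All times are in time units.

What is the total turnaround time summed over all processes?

65

Timeline: | 101 0-4 | 103 4-8 | 105 8-14 | 102 14-22 | 104 22-31 |
Completion: 101=4  102=22  103=8  104=31  105=14
Turnaround = completion − arrival: 101=4, 102=21, 103=5, 104=26, 105=9
Total turnaround = 4 + 21 + 5 + 26 + 9 = 65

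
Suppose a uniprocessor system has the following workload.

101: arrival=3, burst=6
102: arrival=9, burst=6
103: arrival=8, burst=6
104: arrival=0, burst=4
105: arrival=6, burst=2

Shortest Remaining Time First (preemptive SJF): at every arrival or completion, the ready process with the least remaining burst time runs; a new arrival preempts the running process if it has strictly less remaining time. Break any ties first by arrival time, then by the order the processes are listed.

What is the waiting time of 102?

Schedule: | 104 0-4 | 101 4-6 | 105 6-8 | 101 8-12 | 103 12-18 | 102 18-24 |
Completion: 101=12  102=24  103=18  104=4  105=8
Turnaround (C−A): 101=9  102=15  103=10  104=4  105=2
Waiting(102) = turnaround − burst = 15 − 6 = 9

9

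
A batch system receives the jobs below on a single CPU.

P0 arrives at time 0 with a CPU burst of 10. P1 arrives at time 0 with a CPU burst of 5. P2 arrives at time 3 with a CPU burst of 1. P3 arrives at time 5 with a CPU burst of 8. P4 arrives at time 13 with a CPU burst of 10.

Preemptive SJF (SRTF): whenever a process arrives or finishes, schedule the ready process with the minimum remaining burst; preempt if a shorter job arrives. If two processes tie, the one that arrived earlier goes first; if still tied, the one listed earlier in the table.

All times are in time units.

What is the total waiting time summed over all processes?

27

Gantt: | P1 0-3 | P2 3-4 | P1 4-6 | P3 6-14 | P0 14-24 | P4 24-34 |
Completion: P0=24  P1=6  P2=4  P3=14  P4=34
Turnaround (C−A): P0=24  P1=6  P2=1  P3=9  P4=21
Waiting = turnaround − burst: P0=14, P1=1, P2=0, P3=1, P4=11
Total waiting = 14 + 1 + 0 + 1 + 11 = 27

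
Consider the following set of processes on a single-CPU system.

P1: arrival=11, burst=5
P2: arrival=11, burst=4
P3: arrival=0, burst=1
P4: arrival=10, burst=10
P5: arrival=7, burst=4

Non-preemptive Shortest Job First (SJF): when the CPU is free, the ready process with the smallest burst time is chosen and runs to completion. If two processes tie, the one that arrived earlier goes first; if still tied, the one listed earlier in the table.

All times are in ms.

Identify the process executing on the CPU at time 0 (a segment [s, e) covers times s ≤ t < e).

P3

Schedule: | P3 0-1 | idle 1-7 | P5 7-11 | P2 11-15 | P1 15-20 | P4 20-30 |
Completion: P1=20  P2=15  P3=1  P4=30  P5=11
Turnaround (C−A): P1=9  P2=4  P3=1  P4=20  P5=4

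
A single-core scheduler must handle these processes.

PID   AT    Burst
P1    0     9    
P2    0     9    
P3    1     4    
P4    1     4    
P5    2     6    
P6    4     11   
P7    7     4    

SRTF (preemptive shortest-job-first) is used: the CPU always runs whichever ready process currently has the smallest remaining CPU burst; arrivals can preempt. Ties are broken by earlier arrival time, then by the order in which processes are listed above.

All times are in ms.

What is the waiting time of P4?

4

Schedule: | P1 0-1 | P3 1-5 | P4 5-9 | P7 9-13 | P5 13-19 | P1 19-27 | P2 27-36 | P6 36-47 |
Completion: P1=27  P2=36  P3=5  P4=9  P5=19  P6=47  P7=13
Waiting(P4) = turnaround − burst = 8 − 4 = 4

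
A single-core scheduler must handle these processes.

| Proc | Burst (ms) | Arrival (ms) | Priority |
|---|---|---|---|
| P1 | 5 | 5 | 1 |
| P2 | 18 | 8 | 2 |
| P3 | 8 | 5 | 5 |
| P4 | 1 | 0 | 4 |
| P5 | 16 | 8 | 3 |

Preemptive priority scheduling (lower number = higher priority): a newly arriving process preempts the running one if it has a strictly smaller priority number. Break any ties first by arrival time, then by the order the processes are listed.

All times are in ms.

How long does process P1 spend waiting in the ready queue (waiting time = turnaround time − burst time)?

Timeline: | P4 0-1 | idle 1-5 | P1 5-10 | P2 10-28 | P5 28-44 | P3 44-52 |
Completion: P1=10  P2=28  P3=52  P4=1  P5=44
Waiting(P1) = turnaround − burst = 5 − 5 = 0

0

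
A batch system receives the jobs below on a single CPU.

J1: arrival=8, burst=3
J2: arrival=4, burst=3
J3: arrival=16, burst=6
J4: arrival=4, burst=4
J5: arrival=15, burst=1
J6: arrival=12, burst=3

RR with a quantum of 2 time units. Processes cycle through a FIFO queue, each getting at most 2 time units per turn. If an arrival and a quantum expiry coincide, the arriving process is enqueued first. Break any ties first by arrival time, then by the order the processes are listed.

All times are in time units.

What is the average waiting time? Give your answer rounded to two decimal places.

3.00

Gantt: | idle 0-4 | J2 4-6 | J4 6-8 | J2 8-9 | J1 9-11 | J4 11-13 | J1 13-14 | J6 14-16 | J5 16-17 | J3 17-19 | J6 19-20 | J3 20-24 |
Completion: J1=14  J2=9  J3=24  J4=13  J5=17  J6=20
Waiting times: J1=3, J2=2, J3=2, J4=5, J5=1, J6=5
Average waiting = (3+2+2+5+1+5) / 6 = 18/6 = 3.00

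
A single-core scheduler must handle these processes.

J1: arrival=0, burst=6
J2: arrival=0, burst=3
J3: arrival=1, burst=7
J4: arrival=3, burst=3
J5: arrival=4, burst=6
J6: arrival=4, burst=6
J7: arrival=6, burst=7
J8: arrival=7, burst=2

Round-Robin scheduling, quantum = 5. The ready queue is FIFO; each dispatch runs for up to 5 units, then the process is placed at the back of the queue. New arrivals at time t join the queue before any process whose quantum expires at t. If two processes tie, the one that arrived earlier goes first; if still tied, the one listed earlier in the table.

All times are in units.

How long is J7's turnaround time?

34

Schedule: | J1 0-5 | J2 5-8 | J3 8-13 | J4 13-16 | J5 16-21 | J6 21-26 | J1 26-27 | J7 27-32 | J8 32-34 | J3 34-36 | J5 36-37 | J6 37-38 | J7 38-40 |
Completion: J1=27  J2=8  J3=36  J4=16  J5=37  J6=38  J7=40  J8=34
Turnaround (C−A): J1=27  J2=8  J3=35  J4=13  J5=33  J6=34  J7=34  J8=27
Turnaround(J7) = completion − arrival = 40 − 6 = 34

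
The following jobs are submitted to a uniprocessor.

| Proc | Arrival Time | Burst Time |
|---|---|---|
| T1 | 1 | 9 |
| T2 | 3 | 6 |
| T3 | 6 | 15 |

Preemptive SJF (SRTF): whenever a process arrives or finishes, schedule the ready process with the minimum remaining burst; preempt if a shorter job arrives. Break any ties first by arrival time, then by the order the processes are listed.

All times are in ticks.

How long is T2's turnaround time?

6

Timeline: | idle 0-1 | T1 1-3 | T2 3-9 | T1 9-16 | T3 16-31 |
Completion: T1=16  T2=9  T3=31
Turnaround (C−A): T1=15  T2=6  T3=25
Turnaround(T2) = completion − arrival = 9 − 3 = 6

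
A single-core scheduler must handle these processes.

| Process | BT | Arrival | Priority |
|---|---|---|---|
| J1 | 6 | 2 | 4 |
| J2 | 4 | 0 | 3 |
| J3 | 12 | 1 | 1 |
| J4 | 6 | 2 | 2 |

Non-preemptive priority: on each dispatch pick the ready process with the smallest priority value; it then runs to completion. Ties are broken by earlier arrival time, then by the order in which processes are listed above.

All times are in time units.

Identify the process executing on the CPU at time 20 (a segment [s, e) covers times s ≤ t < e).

J4

Schedule: | J2 0-4 | J3 4-16 | J4 16-22 | J1 22-28 |
Completion: J1=28  J2=4  J3=16  J4=22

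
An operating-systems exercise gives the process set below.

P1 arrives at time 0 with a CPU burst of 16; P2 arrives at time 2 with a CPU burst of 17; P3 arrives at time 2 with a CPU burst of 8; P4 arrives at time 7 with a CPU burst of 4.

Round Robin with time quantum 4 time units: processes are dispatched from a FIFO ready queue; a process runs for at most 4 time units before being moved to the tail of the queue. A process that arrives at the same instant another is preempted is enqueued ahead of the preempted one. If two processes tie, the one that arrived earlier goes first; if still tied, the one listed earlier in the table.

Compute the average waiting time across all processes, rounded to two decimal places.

Timeline: | P1 0-4 | P2 4-8 | P3 8-12 | P1 12-16 | P4 16-20 | P2 20-24 | P3 24-28 | P1 28-32 | P2 32-36 | P1 36-40 | P2 40-45 |
Completion: P1=40  P2=45  P3=28  P4=20
Waiting times: P1=24, P2=26, P3=18, P4=9
Average waiting = (24+26+18+9) / 4 = 77/4 = 19.25

19.25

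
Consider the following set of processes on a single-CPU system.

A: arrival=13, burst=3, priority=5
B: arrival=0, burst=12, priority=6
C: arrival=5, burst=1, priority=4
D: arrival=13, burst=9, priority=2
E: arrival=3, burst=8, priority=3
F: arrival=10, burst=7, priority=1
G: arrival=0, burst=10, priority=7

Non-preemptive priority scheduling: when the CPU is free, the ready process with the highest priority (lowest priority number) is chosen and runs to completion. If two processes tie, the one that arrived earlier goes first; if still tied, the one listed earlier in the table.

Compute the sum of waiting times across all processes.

128

Timeline: | B 0-12 | F 12-19 | D 19-28 | E 28-36 | C 36-37 | A 37-40 | G 40-50 |
Completion: A=40  B=12  C=37  D=28  E=36  F=19  G=50
Turnaround (C−A): A=27  B=12  C=32  D=15  E=33  F=9  G=50
Waiting = turnaround − burst: A=24, B=0, C=31, D=6, E=25, F=2, G=40
Total waiting = 24 + 0 + 31 + 6 + 25 + 2 + 40 = 128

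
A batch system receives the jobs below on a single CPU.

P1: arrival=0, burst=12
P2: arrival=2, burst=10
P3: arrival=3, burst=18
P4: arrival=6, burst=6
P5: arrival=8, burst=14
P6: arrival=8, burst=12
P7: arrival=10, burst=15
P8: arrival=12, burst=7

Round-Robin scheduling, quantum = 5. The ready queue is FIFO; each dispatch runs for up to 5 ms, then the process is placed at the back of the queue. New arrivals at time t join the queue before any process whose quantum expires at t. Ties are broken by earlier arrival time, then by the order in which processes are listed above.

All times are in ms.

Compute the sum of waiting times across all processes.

447

Schedule: | P1 0-5 | P2 5-10 | P3 10-15 | P1 15-20 | P4 20-25 | P5 25-30 | P6 30-35 | P7 35-40 | P2 40-45 | P8 45-50 | P3 50-55 | P1 55-57 | P4 57-58 | P5 58-63 | P6 63-68 | P7 68-73 | P8 73-75 | P3 75-80 | P5 80-84 | P6 84-86 | P7 86-91 | P3 91-94 |
Completion: P1=57  P2=45  P3=94  P4=58  P5=84  P6=86  P7=91  P8=75
Turnaround (C−A): P1=57  P2=43  P3=91  P4=52  P5=76  P6=78  P7=81  P8=63
Waiting = turnaround − burst: P1=45, P2=33, P3=73, P4=46, P5=62, P6=66, P7=66, P8=56
Total waiting = 45 + 33 + 73 + 46 + 62 + 66 + 66 + 56 = 447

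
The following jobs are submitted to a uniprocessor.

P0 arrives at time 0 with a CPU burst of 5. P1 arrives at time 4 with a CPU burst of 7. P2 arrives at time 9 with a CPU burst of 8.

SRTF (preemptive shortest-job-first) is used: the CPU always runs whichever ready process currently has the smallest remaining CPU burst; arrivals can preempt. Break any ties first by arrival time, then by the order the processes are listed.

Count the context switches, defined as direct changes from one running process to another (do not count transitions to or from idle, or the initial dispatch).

2

Schedule: | P0 0-5 | P1 5-12 | P2 12-20 |
Completion: P0=5  P1=12  P2=20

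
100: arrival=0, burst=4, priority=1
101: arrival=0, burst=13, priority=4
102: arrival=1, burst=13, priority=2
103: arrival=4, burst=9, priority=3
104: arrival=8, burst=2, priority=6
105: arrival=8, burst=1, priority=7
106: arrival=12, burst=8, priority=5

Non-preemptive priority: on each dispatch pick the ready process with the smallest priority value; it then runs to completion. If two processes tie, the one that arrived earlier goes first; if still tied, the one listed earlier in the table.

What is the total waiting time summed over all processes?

Gantt: | 100 0-4 | 102 4-17 | 103 17-26 | 101 26-39 | 106 39-47 | 104 47-49 | 105 49-50 |
Completion: 100=4  101=39  102=17  103=26  104=49  105=50  106=47
Waiting = turnaround − burst: 100=0, 101=26, 102=3, 103=13, 104=39, 105=41, 106=27
Total waiting = 0 + 26 + 3 + 13 + 39 + 41 + 27 = 149

149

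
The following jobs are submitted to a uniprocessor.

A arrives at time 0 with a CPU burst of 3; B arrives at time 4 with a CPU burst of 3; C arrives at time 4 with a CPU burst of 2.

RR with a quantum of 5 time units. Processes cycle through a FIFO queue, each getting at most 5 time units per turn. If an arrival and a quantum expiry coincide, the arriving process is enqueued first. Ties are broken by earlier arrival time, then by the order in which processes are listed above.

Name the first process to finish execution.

A

Schedule: | A 0-3 | idle 3-4 | B 4-7 | C 7-9 |
Completion: A=3  B=7  C=9
Turnaround (C−A): A=3  B=3  C=5
Finish order: A → B → C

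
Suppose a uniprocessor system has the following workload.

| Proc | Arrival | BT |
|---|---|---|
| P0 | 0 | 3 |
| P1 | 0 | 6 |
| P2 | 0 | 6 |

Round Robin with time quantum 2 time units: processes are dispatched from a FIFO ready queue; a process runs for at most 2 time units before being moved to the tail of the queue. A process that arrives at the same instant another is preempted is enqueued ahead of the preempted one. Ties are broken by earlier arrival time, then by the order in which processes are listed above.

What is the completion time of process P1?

13

Timeline: | P0 0-2 | P1 2-4 | P2 4-6 | P0 6-7 | P1 7-9 | P2 9-11 | P1 11-13 | P2 13-15 |
Completion: P0=7  P1=13  P2=15
Turnaround (C−A): P0=7  P1=13  P2=15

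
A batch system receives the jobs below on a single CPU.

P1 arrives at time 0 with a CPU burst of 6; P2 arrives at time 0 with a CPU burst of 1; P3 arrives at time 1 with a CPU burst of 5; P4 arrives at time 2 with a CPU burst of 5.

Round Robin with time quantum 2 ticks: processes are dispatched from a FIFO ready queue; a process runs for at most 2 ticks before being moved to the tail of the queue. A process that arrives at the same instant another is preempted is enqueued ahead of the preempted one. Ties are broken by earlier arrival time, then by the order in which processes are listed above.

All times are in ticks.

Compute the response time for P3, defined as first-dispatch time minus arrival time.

2

Schedule: | P1 0-2 | P2 2-3 | P3 3-5 | P4 5-7 | P1 7-9 | P3 9-11 | P4 11-13 | P1 13-15 | P3 15-16 | P4 16-17 |
Completion: P1=15  P2=3  P3=16  P4=17
Turnaround (C−A): P1=15  P2=3  P3=15  P4=15
Response(P3) = first start − arrival = 3 − 1 = 2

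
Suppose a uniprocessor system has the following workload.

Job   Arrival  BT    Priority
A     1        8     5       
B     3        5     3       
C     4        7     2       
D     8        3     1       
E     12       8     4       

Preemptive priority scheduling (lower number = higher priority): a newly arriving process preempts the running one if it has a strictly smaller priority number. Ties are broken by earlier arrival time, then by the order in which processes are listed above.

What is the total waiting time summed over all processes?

Gantt: | idle 0-1 | A 1-3 | B 3-4 | C 4-8 | D 8-11 | C 11-14 | B 14-18 | E 18-26 | A 26-32 |
Completion: A=32  B=18  C=14  D=11  E=26
Waiting = turnaround − burst: A=23, B=10, C=3, D=0, E=6
Total waiting = 23 + 10 + 3 + 0 + 6 = 42

42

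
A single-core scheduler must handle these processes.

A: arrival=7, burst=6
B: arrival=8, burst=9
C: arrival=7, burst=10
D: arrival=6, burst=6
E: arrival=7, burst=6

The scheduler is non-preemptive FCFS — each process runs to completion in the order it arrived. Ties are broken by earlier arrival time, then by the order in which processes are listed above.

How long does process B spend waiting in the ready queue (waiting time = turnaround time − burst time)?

Timeline: | idle 0-6 | D 6-12 | A 12-18 | C 18-28 | E 28-34 | B 34-43 |
Completion: A=18  B=43  C=28  D=12  E=34
Turnaround (C−A): A=11  B=35  C=21  D=6  E=27
Waiting(B) = turnaround − burst = 35 − 9 = 26

26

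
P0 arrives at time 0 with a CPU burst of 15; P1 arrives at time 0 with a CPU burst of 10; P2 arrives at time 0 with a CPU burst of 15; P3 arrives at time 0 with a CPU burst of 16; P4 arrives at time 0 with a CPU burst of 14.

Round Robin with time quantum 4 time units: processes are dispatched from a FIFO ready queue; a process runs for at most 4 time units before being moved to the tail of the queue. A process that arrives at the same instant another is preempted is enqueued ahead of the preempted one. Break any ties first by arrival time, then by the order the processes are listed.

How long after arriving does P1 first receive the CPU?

4

Schedule: | P0 0-4 | P1 4-8 | P2 8-12 | P3 12-16 | P4 16-20 | P0 20-24 | P1 24-28 | P2 28-32 | P3 32-36 | P4 36-40 | P0 40-44 | P1 44-46 | P2 46-50 | P3 50-54 | P4 54-58 | P0 58-61 | P2 61-64 | P3 64-68 | P4 68-70 |
Completion: P0=61  P1=46  P2=64  P3=68  P4=70
Response(P1) = first start − arrival = 4 − 0 = 4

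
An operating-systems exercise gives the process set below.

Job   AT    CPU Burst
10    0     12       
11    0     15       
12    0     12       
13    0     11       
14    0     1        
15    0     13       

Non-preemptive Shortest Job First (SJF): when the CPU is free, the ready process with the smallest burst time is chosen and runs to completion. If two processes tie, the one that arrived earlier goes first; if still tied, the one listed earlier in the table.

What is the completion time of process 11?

64

Gantt: | 14 0-1 | 13 1-12 | 10 12-24 | 12 24-36 | 15 36-49 | 11 49-64 |
Completion: 10=24  11=64  12=36  13=12  14=1  15=49
Turnaround (C−A): 10=24  11=64  12=36  13=12  14=1  15=49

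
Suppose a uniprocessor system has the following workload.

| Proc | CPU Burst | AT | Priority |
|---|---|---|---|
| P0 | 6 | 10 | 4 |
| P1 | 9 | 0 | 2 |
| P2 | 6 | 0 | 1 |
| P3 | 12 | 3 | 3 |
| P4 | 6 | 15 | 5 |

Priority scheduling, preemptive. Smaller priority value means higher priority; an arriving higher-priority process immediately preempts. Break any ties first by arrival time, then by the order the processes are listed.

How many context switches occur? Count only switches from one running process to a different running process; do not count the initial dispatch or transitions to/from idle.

4

Gantt: | P2 0-6 | P1 6-15 | P3 15-27 | P0 27-33 | P4 33-39 |
Completion: P0=33  P1=15  P2=6  P3=27  P4=39
Turnaround (C−A): P0=23  P1=15  P2=6  P3=24  P4=24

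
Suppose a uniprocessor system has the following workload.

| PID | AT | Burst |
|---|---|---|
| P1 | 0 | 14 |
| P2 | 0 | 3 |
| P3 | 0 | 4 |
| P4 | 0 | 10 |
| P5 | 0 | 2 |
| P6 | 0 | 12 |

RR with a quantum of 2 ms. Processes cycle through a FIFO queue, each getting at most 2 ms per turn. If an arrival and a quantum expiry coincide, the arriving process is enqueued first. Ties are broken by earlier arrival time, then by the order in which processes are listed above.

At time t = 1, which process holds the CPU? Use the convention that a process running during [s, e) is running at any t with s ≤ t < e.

P1

Gantt: | P1 0-2 | P2 2-4 | P3 4-6 | P4 6-8 | P5 8-10 | P6 10-12 | P1 12-14 | P2 14-15 | P3 15-17 | P4 17-19 | P6 19-21 | P1 21-23 | P4 23-25 | P6 25-27 | P1 27-29 | P4 29-31 | P6 31-33 | P1 33-35 | P4 35-37 | P6 37-39 | P1 39-41 | P6 41-43 | P1 43-45 |
Completion: P1=45  P2=15  P3=17  P4=37  P5=10  P6=43
Turnaround (C−A): P1=45  P2=15  P3=17  P4=37  P5=10  P6=43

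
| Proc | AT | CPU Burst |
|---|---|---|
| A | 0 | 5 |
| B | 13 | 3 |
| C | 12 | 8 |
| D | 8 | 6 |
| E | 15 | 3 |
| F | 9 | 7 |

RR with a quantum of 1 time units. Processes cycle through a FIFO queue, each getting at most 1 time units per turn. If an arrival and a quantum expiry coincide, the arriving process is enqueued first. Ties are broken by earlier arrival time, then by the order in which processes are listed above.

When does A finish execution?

Timeline: | A 0-5 | idle 5-8 | D 8-9 | F 9-10 | D 10-11 | F 11-12 | D 12-13 | C 13-14 | F 14-15 | B 15-16 | D 16-17 | C 17-18 | E 18-19 | F 19-20 | B 20-21 | D 21-22 | C 22-23 | E 23-24 | F 24-25 | B 25-26 | D 26-27 | C 27-28 | E 28-29 | F 29-30 | C 30-31 | F 31-32 | C 32-35 |
Completion: A=5  B=26  C=35  D=27  E=29  F=32

5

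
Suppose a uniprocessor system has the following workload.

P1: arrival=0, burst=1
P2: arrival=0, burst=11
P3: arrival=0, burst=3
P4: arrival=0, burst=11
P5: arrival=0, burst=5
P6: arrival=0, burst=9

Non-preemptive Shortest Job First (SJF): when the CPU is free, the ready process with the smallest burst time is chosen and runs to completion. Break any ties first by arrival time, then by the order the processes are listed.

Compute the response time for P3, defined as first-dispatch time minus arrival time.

Schedule: | P1 0-1 | P3 1-4 | P5 4-9 | P6 9-18 | P2 18-29 | P4 29-40 |
Completion: P1=1  P2=29  P3=4  P4=40  P5=9  P6=18
Turnaround (C−A): P1=1  P2=29  P3=4  P4=40  P5=9  P6=18
Response(P3) = first start − arrival = 1 − 0 = 1

1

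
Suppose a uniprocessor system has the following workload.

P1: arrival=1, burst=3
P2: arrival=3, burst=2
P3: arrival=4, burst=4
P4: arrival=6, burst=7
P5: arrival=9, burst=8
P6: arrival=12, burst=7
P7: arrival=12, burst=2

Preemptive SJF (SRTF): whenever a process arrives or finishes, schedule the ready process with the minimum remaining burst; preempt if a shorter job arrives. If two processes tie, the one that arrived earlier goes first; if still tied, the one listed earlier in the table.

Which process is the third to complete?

P3

Schedule: | idle 0-1 | P1 1-4 | P2 4-6 | P3 6-10 | P4 10-12 | P7 12-14 | P4 14-19 | P6 19-26 | P5 26-34 |
Completion: P1=4  P2=6  P3=10  P4=19  P5=34  P6=26  P7=14
Turnaround (C−A): P1=3  P2=3  P3=6  P4=13  P5=25  P6=14  P7=2
Finish order: P1 → P2 → P3 → P7 → P4 → P6 → P5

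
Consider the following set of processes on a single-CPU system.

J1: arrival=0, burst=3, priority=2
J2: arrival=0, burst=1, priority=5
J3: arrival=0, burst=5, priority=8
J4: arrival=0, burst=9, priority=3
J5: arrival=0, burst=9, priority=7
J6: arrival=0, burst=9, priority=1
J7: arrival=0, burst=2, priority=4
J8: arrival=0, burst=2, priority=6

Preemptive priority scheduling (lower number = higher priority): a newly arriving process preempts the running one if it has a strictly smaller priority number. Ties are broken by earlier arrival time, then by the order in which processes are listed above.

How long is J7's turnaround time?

Gantt: | J6 0-9 | J1 9-12 | J4 12-21 | J7 21-23 | J2 23-24 | J8 24-26 | J5 26-35 | J3 35-40 |
Completion: J1=12  J2=24  J3=40  J4=21  J5=35  J6=9  J7=23  J8=26
Turnaround (C−A): J1=12  J2=24  J3=40  J4=21  J5=35  J6=9  J7=23  J8=26
Turnaround(J7) = completion − arrival = 23 − 0 = 23

23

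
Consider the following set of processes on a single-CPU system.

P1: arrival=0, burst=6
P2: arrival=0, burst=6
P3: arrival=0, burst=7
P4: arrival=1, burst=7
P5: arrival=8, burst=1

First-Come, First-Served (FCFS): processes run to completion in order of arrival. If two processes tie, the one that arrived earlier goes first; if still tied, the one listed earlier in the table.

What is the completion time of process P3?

19

Gantt: | P1 0-6 | P2 6-12 | P3 12-19 | P4 19-26 | P5 26-27 |
Completion: P1=6  P2=12  P3=19  P4=26  P5=27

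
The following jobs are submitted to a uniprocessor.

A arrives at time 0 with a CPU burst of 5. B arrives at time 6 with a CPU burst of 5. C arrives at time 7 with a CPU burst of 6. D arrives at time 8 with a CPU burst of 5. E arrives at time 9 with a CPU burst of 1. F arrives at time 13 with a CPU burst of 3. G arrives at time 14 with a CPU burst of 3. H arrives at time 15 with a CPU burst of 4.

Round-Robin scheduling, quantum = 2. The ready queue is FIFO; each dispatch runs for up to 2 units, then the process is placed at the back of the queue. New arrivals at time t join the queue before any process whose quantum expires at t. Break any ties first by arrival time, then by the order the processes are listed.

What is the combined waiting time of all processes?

91

Timeline: | A 0-5 | idle 5-6 | B 6-8 | C 8-10 | D 10-12 | B 12-14 | E 14-15 | C 15-17 | D 17-19 | F 19-21 | G 21-23 | B 23-24 | H 24-26 | C 26-28 | D 28-29 | F 29-30 | G 30-31 | H 31-33 |
Completion: A=5  B=24  C=28  D=29  E=15  F=30  G=31  H=33
Turnaround (C−A): A=5  B=18  C=21  D=21  E=6  F=17  G=17  H=18
Waiting = turnaround − burst: A=0, B=13, C=15, D=16, E=5, F=14, G=14, H=14
Total waiting = 0 + 13 + 15 + 16 + 5 + 14 + 14 + 14 = 91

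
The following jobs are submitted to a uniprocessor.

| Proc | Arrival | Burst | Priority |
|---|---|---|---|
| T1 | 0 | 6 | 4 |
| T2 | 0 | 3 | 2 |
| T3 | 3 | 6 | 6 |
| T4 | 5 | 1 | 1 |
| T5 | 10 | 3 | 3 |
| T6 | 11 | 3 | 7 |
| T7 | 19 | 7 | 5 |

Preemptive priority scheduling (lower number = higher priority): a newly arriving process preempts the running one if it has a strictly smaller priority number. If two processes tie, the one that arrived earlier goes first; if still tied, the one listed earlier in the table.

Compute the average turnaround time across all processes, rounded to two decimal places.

Timeline: | T2 0-3 | T1 3-5 | T4 5-6 | T1 6-10 | T5 10-13 | T3 13-19 | T7 19-26 | T6 26-29 |
Completion: T1=10  T2=3  T3=19  T4=6  T5=13  T6=29  T7=26
Turnaround (C−A): T1=10  T2=3  T3=16  T4=1  T5=3  T6=18  T7=7
Turnaround times: T1=10, T2=3, T3=16, T4=1, T5=3, T6=18, T7=7
Average turnaround = (10+3+16+1+3+18+7) / 7 = 58/7 = 8.29

8.29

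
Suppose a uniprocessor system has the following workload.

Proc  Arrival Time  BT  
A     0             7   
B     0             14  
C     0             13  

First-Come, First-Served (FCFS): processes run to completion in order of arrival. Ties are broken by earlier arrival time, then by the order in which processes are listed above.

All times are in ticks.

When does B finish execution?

Schedule: | A 0-7 | B 7-21 | C 21-34 |
Completion: A=7  B=21  C=34
Turnaround (C−A): A=7  B=21  C=34

21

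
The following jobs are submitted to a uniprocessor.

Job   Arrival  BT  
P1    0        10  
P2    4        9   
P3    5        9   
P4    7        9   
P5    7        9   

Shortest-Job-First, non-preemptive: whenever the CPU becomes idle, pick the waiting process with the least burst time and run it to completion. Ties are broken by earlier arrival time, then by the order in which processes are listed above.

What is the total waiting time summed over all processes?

Schedule: | P1 0-10 | P2 10-19 | P3 19-28 | P4 28-37 | P5 37-46 |
Completion: P1=10  P2=19  P3=28  P4=37  P5=46
Turnaround (C−A): P1=10  P2=15  P3=23  P4=30  P5=39
Waiting = turnaround − burst: P1=0, P2=6, P3=14, P4=21, P5=30
Total waiting = 0 + 6 + 14 + 21 + 30 = 71

71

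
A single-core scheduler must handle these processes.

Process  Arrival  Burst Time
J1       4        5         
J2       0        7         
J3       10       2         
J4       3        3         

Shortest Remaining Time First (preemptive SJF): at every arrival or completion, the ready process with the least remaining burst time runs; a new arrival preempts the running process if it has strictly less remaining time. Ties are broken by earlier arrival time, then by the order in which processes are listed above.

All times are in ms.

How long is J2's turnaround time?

Gantt: | J2 0-3 | J4 3-6 | J2 6-10 | J3 10-12 | J1 12-17 |
Completion: J1=17  J2=10  J3=12  J4=6
Turnaround (C−A): J1=13  J2=10  J3=2  J4=3
Turnaround(J2) = completion − arrival = 10 − 0 = 10

10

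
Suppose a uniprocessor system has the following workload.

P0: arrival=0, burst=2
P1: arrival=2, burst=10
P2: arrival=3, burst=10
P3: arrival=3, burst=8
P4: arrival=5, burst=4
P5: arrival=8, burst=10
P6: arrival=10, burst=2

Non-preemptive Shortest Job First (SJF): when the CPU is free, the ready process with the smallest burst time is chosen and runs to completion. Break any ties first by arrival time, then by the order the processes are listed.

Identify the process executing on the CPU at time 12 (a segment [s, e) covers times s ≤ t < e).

Timeline: | P0 0-2 | P1 2-12 | P6 12-14 | P4 14-18 | P3 18-26 | P2 26-36 | P5 36-46 |
Completion: P0=2  P1=12  P2=36  P3=26  P4=18  P5=46  P6=14
Turnaround (C−A): P0=2  P1=10  P2=33  P3=23  P4=13  P5=38  P6=4

P6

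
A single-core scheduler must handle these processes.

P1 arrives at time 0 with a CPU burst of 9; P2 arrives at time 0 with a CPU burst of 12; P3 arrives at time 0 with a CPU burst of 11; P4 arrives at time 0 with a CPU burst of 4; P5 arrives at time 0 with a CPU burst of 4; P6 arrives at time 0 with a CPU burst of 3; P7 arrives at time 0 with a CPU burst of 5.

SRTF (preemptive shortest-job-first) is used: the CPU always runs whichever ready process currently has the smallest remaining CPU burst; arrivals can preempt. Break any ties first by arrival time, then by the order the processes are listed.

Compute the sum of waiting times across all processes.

98

Schedule: | P6 0-3 | P4 3-7 | P5 7-11 | P7 11-16 | P1 16-25 | P3 25-36 | P2 36-48 |
Completion: P1=25  P2=48  P3=36  P4=7  P5=11  P6=3  P7=16
Turnaround (C−A): P1=25  P2=48  P3=36  P4=7  P5=11  P6=3  P7=16
Waiting = turnaround − burst: P1=16, P2=36, P3=25, P4=3, P5=7, P6=0, P7=11
Total waiting = 16 + 36 + 25 + 3 + 7 + 0 + 11 = 98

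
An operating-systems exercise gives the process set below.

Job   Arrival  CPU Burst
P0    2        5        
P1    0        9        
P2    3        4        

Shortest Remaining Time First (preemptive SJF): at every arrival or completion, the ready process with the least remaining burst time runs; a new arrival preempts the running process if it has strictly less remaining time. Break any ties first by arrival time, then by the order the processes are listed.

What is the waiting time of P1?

Schedule: | P1 0-2 | P0 2-7 | P2 7-11 | P1 11-18 |
Completion: P0=7  P1=18  P2=11
Turnaround (C−A): P0=5  P1=18  P2=8
Waiting(P1) = turnaround − burst = 18 − 9 = 9

9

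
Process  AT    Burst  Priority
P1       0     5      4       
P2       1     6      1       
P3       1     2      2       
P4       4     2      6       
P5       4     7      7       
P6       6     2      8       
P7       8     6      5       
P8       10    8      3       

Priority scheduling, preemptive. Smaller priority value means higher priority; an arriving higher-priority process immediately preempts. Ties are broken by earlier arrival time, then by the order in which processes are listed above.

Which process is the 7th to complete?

Schedule: | P1 0-1 | P2 1-7 | P3 7-9 | P1 9-10 | P8 10-18 | P1 18-21 | P7 21-27 | P4 27-29 | P5 29-36 | P6 36-38 |
Completion: P1=21  P2=7  P3=9  P4=29  P5=36  P6=38  P7=27  P8=18
Turnaround (C−A): P1=21  P2=6  P3=8  P4=25  P5=32  P6=32  P7=19  P8=8
Finish order: P2 → P3 → P8 → P1 → P7 → P4 → P5 → P6

P5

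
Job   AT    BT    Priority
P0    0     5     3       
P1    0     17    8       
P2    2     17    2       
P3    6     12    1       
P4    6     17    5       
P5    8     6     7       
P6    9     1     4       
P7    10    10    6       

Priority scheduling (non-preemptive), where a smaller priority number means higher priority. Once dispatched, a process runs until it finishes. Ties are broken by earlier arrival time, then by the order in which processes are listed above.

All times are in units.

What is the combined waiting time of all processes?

Schedule: | P0 0-5 | P2 5-22 | P3 22-34 | P6 34-35 | P4 35-52 | P7 52-62 | P5 62-68 | P1 68-85 |
Completion: P0=5  P1=85  P2=22  P3=34  P4=52  P5=68  P6=35  P7=62
Waiting = turnaround − burst: P0=0, P1=68, P2=3, P3=16, P4=29, P5=54, P6=25, P7=42
Total waiting = 0 + 68 + 3 + 16 + 29 + 54 + 25 + 42 = 237

237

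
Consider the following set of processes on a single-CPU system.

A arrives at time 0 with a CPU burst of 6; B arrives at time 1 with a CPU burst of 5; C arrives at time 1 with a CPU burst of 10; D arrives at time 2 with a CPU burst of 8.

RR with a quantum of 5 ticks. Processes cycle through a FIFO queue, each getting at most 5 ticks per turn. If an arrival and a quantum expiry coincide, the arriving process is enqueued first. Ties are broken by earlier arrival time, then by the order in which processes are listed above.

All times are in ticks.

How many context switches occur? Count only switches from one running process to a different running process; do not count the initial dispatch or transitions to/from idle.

6

Schedule: | A 0-5 | B 5-10 | C 10-15 | D 15-20 | A 20-21 | C 21-26 | D 26-29 |
Completion: A=21  B=10  C=26  D=29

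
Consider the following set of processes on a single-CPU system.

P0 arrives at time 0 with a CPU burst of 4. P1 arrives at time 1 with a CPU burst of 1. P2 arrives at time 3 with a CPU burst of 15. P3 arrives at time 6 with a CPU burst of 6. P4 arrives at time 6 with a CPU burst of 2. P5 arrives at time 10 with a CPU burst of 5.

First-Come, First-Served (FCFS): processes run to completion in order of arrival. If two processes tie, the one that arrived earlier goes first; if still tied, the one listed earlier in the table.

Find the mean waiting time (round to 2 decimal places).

Gantt: | P0 0-4 | P1 4-5 | P2 5-20 | P3 20-26 | P4 26-28 | P5 28-33 |
Completion: P0=4  P1=5  P2=20  P3=26  P4=28  P5=33
Waiting times: P0=0, P1=3, P2=2, P3=14, P4=20, P5=18
Average waiting = (0+3+2+14+20+18) / 6 = 57/6 = 9.50

9.50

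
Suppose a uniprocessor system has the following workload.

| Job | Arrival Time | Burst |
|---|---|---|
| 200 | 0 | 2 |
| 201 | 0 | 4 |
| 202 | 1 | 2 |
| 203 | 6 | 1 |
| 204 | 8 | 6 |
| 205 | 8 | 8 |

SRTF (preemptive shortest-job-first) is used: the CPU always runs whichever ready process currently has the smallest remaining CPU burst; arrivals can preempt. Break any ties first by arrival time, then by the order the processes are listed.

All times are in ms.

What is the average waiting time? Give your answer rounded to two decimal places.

2.33

Timeline: | 200 0-2 | 202 2-4 | 201 4-6 | 203 6-7 | 201 7-9 | 204 9-15 | 205 15-23 |
Completion: 200=2  201=9  202=4  203=7  204=15  205=23
Waiting times: 200=0, 201=5, 202=1, 203=0, 204=1, 205=7
Average waiting = (0+5+1+0+1+7) / 6 = 14/6 = 2.33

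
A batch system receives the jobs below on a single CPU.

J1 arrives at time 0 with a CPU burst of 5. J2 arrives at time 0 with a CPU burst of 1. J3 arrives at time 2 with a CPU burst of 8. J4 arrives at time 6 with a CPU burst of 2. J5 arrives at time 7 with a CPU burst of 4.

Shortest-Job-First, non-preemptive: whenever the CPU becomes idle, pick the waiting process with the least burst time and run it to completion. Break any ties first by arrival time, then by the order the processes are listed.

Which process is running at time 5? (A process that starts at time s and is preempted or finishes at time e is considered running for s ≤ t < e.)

J1

Gantt: | J2 0-1 | J1 1-6 | J4 6-8 | J5 8-12 | J3 12-20 |
Completion: J1=6  J2=1  J3=20  J4=8  J5=12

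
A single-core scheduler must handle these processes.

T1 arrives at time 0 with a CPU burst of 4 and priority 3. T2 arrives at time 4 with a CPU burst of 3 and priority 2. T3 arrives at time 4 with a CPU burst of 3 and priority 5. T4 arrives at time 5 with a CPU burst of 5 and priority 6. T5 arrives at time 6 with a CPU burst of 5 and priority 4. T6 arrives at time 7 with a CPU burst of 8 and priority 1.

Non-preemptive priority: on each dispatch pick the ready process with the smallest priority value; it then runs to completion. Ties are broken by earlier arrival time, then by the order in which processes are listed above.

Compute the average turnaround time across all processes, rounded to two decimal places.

Schedule: | T1 0-4 | T2 4-7 | T6 7-15 | T5 15-20 | T3 20-23 | T4 23-28 |
Completion: T1=4  T2=7  T3=23  T4=28  T5=20  T6=15
Turnaround (C−A): T1=4  T2=3  T3=19  T4=23  T5=14  T6=8
Turnaround times: T1=4, T2=3, T3=19, T4=23, T5=14, T6=8
Average turnaround = (4+3+19+23+14+8) / 6 = 71/6 = 11.83

11.83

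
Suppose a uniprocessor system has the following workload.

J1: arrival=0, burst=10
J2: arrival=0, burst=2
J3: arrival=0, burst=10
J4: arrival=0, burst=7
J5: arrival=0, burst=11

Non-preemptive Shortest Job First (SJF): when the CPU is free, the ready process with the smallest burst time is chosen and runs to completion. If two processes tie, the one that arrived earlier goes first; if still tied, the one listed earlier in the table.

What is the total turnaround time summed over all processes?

99

Timeline: | J2 0-2 | J4 2-9 | J1 9-19 | J3 19-29 | J5 29-40 |
Completion: J1=19  J2=2  J3=29  J4=9  J5=40
Turnaround (C−A): J1=19  J2=2  J3=29  J4=9  J5=40
Turnaround = completion − arrival: J1=19, J2=2, J3=29, J4=9, J5=40
Total turnaround = 19 + 2 + 29 + 9 + 40 = 99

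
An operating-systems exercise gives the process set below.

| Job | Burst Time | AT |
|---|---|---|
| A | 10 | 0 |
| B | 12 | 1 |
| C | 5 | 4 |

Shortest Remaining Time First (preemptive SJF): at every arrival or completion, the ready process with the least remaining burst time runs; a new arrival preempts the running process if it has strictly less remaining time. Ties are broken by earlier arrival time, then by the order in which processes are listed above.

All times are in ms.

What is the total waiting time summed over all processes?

Gantt: | A 0-4 | C 4-9 | A 9-15 | B 15-27 |
Completion: A=15  B=27  C=9
Turnaround (C−A): A=15  B=26  C=5
Waiting = turnaround − burst: A=5, B=14, C=0
Total waiting = 5 + 14 + 0 = 19

19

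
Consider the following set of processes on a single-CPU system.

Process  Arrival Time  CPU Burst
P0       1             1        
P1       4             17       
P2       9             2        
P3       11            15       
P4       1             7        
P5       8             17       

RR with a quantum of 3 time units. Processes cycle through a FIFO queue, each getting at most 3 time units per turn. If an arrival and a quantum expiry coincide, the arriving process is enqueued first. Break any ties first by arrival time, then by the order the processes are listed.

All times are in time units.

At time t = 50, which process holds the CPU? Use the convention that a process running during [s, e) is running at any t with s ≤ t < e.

Gantt: | idle 0-1 | P0 1-2 | P4 2-5 | P1 5-8 | P4 8-11 | P5 11-14 | P1 14-17 | P2 17-19 | P3 19-22 | P4 22-23 | P5 23-26 | P1 26-29 | P3 29-32 | P5 32-35 | P1 35-38 | P3 38-41 | P5 41-44 | P1 44-47 | P3 47-50 | P5 50-53 | P1 53-55 | P3 55-58 | P5 58-60 |
Completion: P0=2  P1=55  P2=19  P3=58  P4=23  P5=60

P5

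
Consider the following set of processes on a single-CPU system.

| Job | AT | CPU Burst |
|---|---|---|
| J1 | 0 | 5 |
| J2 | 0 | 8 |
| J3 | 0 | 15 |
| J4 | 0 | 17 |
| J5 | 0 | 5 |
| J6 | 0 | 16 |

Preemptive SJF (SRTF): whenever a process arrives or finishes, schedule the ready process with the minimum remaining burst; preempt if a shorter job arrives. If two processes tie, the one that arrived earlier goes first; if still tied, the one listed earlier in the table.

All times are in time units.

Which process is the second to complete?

Timeline: | J1 0-5 | J5 5-10 | J2 10-18 | J3 18-33 | J6 33-49 | J4 49-66 |
Completion: J1=5  J2=18  J3=33  J4=66  J5=10  J6=49
Turnaround (C−A): J1=5  J2=18  J3=33  J4=66  J5=10  J6=49
Finish order: J1 → J5 → J2 → J3 → J6 → J4

J5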